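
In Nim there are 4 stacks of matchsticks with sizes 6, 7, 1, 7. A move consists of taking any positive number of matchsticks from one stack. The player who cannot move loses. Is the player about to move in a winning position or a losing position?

Winning position

Write each in binary and XOR column by column:
  110  (6)
  111  (7)
  001  (1)
  111  (7)
  ---
  111  (7)
The nim-sum is 7 ≠ 0, so this is an N-position: the player to move can win.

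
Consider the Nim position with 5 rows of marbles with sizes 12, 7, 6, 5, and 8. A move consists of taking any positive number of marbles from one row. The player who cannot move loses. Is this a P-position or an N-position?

P-position

Nim-sum: 12 ⊕ 7 ⊕ 6 ⊕ 5 ⊕ 8 = 0.
The nim-sum is 0, so this is a P-position: the player to move is in a losing position under optimal play.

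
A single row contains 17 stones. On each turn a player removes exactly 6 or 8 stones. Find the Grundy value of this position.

0

Build the Grundy sequence with g(k) = mex{g(k−s) : s ∈ {6, 8}, s ≤ k}:
k:     0  1  2  3  4  5  6  7  8  9 10 11 12 13 14 15 16 17
g(k):  0  0  0  0  0  0  1  1  1  1  1  1  2  2  0  0  0  0
So g(17) = 0.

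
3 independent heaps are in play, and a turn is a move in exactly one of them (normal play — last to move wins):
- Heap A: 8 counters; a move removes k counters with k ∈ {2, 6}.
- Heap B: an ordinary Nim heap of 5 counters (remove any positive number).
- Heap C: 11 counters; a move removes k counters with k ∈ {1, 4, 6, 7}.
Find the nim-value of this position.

Grundy values for heap A (subtraction set {2, 6}):
g(0) = mex{} = 0
g(1) = mex{} = 0
g(2) = mex{0} = 1
g(3) = mex{0} = 1
g(4) = mex{1} = 0
g(5) = mex{1} = 0
g(6) = mex{0} = 1
g(7) = mex{0} = 1
g(8) = mex{1} = 0
So g(8) = 0.
Heap B is a plain Nim heap of size 5, so its Grundy value is 5.
Build the Grundy sequence for heap C with g(k) = mex{g(k−s) : s ∈ {1, 4, 6, 7}, s ≤ k}:
g(0) = mex{} = 0
g(1) = mex{0} = 1
g(2) = mex{1} = 0
g(3) = mex{0} = 1
g(4) = mex{0,1} = 2
g(5) = mex{1,2} = 0
g(6) = mex{0} = 1
g(7) = mex{0,1} = 2
g(8) = mex{0,1,2} = 3
g(9) = mex{0,1,3} = 2
g(10) = mex{1,2} = 0
g(11) = mex{0,2} = 1
So g(11) = 1.
The value of a disjunctive sum is the nim-sum of the parts.
Combined value = 0 XOR 5 XOR 1 = 4.

4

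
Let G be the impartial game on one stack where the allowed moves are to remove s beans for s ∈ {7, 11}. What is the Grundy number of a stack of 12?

1

Compute g(0), g(1), … for moves {7, 11}:
k:     0  1  2  3  4  5  6  7  8  9 10 11 12
g(k):  0  0  0  0  0  0  0  1  1  1  1  1  1
So g(12) = 1.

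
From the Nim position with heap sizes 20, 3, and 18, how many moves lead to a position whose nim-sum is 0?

1

Compute the nim-sum pairwise:
20 ⊕ 3 = 23
23 ⊕ 18 = 5
The overall nim-sum is X = 5. A heap of size p has a winning move iff p XOR X < p (reduce it to p XOR X).
  20: 20 XOR 5 = 17 < 20 — winning move (to 17).
  3: 3 XOR 5 = 6 ≥ 3 — no move.
  18: 18 XOR 5 = 23 ≥ 18 — no move.
That gives 1 winning move.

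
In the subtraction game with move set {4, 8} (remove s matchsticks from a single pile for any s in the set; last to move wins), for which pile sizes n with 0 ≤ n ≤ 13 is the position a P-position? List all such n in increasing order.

Build the Grundy sequence with g(k) = mex{g(k−s) : s ∈ {4, 8}, s ≤ k}:
k:     0  1  2  3  4  5  6  7  8  9 10 11 12 13
g(k):  0  0  0  0  1  1  1  1  2  2  2  2  0  0
The P-positions (g = 0) in 0..13 are 0, 1, 2, 3, 12, 13.

0, 1, 2, 3, 12, 13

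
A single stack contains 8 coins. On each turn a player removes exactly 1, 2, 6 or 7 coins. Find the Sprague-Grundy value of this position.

0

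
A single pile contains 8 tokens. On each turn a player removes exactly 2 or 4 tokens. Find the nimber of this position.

1

Compute g(0), g(1), … for moves {2, 4}:
g(0) = mex{} = 0
g(1) = mex{} = 0
g(2) = mex{0} = 1
g(3) = mex{0} = 1
g(4) = mex{0,1} = 2
g(5) = mex{0,1} = 2
g(6) = mex{1,2} = 0
g(7) = mex{1,2} = 0
g(8) = mex{0,2} = 1
So g(8) = 1.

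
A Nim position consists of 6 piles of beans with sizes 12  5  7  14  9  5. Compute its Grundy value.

12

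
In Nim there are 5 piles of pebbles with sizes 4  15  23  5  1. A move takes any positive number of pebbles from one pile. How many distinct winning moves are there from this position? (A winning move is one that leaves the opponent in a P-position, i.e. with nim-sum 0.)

Compute the nim-sum pairwise:
4 ⊕ 15 = 11
11 ⊕ 23 = 28
28 ⊕ 5 = 25
25 ⊕ 1 = 24
The overall nim-sum is X = 24. A pile of size p has a winning move iff p XOR X < p (reduce it to p XOR X).
  4: 4 XOR 24 = 28 ≥ 4 — no move.
  15: 15 XOR 24 = 23 ≥ 15 — no move.
  23: 23 XOR 24 = 15 < 23 — winning move (to 15).
  5: 5 XOR 24 = 29 ≥ 5 — no move.
  1: 1 XOR 24 = 25 ≥ 1 — no move.
That gives 1 winning move.

1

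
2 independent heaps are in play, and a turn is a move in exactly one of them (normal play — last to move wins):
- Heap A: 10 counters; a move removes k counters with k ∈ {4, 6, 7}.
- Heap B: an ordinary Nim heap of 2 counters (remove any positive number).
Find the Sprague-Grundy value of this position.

Build the Grundy sequence for heap A with g(k) = mex{g(k−s) : s ∈ {4, 6, 7}, s ≤ k}:
k:     0  1  2  3  4  5  6  7  8  9 10
g(k):  0  0  0  0  1  1  1  1  2  2  2
So g(10) = 2.
Heap B is a plain Nim heap of size 2, so its Grundy value is 2.
The value of a disjunctive sum is the nim-sum of the parts.
Combined value = 2 ⊕ 2 = 0.

0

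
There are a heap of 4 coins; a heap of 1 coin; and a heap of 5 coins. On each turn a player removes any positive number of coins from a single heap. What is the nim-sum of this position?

Nim-sum: 4 ⊕ 1 ⊕ 5 = 0.

0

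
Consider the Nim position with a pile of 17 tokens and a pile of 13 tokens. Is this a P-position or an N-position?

Nim-sum: 17 ⊕ 13 = 28.
The nim-sum is 28 ≠ 0, so this is an N-position: the player to move can win.

N-position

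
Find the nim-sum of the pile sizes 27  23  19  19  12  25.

In binary:
  11011  (27)
  10111  (23)
  10011  (19)
  10011  (19)
  01100  (12)
  11001  (25)
  -----
  11001  (25)

25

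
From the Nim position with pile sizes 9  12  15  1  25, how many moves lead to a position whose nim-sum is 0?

1

In binary:
  01001  (9)
  01100  (12)
  01111  (15)
  00001  (1)
  11001  (25)
  -----
  10010  (18)
The overall nim-sum is X = 18. A pile of size p has a winning move iff p XOR X < p (reduce it to p XOR X).
  9: 9 XOR 18 = 27 ≥ 9 — no move.
  12: 12 XOR 18 = 30 ≥ 12 — no move.
  15: 15 XOR 18 = 29 ≥ 15 — no move.
  1: 1 XOR 18 = 19 ≥ 1 — no move.
  25: 25 XOR 18 = 11 < 25 — winning move (to 11).
That gives 1 winning move.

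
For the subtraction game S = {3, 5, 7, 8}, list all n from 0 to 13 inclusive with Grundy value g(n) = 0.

0, 1, 2, 11, 12, 13

Build the Grundy sequence with g(k) = mex{g(k−s) : s ∈ {3, 5, 7, 8}, s ≤ k}:
g(0) = mex{} = 0
g(1) = mex{} = 0
g(2) = mex{} = 0
g(3) = mex{0} = 1
g(4) = mex{0} = 1
g(5) = mex{0} = 1
g(6) = mex{0,1} = 2
g(7) = mex{0,1} = 2
g(8) = mex{0,1} = 2
g(9) = mex{0,1,2} = 3
g(10) = mex{0,1,2} = 3
g(11) = mex{1,2} = 0
g(12) = mex{1,2,3} = 0
g(13) = mex{1,2,3} = 0
The P-positions (g = 0) in 0..13 are 0, 1, 2, 11, 12, 13.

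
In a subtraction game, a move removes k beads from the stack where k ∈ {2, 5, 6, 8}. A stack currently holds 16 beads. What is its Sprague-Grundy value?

Compute g(0), g(1), … for moves {2, 5, 6, 8}:
k:     0  1  2  3  4  5  6  7  8  9 10 11 12 13 14 15 16
g(k):  0  0  1  1  0  2  1  3  2  2  3  0  2  1  0  0  1
So g(16) = 1.

1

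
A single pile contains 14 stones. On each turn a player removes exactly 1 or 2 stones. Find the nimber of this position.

2

Build the Grundy sequence with g(k) = mex{g(k−s) : s ∈ {1, 2}, s ≤ k}:
k:     0  1  2  3  4  5  6  7  8  9 10 11 12 13 14
g(k):  0  1  2  0  1  2  0  1  2  0  1  2  0  1  2
So g(14) = 2.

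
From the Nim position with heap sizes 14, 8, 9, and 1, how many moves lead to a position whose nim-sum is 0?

3

Nim-sum: 14 XOR 8 XOR 9 XOR 1 = 14.
The overall nim-sum is X = 14. A heap of size p has a winning move iff p XOR X < p (reduce it to p XOR X).
  14: 14 XOR 14 = 0 < 14 — winning move (to 0).
  8: 8 XOR 14 = 6 < 8 — winning move (to 6).
  9: 9 XOR 14 = 7 < 9 — winning move (to 7).
  1: 1 XOR 14 = 15 ≥ 1 — no move.
That gives 3 winning moves.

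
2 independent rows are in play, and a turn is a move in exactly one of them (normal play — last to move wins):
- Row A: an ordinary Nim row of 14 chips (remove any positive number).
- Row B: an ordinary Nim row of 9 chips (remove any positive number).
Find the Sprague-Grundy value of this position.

Row A is a plain Nim row of size 14, so its Grundy value is 14.
Row B is a plain Nim row of size 9, so its Grundy value is 9.
By the Sprague-Grundy theorem, the Grundy value of a sum of independent games is the XOR of the component values.
Combined value = 14 ⊕ 9 = 7.

7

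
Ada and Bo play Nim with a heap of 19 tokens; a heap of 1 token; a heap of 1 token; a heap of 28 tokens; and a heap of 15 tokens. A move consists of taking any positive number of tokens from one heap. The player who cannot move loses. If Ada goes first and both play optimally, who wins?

Bo wins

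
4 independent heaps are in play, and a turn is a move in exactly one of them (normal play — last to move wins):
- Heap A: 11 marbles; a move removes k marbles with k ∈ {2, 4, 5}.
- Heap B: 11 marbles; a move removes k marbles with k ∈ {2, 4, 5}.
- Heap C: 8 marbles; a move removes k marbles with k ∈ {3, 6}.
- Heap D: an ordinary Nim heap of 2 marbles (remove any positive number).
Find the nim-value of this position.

Grundy values for heap A (subtraction set {2, 4, 5}):
g(0) = mex{} = 0
g(1) = mex{} = 0
g(2) = mex{0} = 1
g(3) = mex{0} = 1
g(4) = mex{0,1} = 2
g(5) = mex{0,1} = 2
g(6) = mex{0,1,2} = 3
g(7) = mex{1,2} = 0
g(8) = mex{1,2,3} = 0
g(9) = mex{0,2} = 1
g(10) = mex{0,2,3} = 1
g(11) = mex{0,1,3} = 2
So g(11) = 2.
Build the Grundy sequence for heap B with g(k) = mex{g(k−s) : s ∈ {2, 4, 5}, s ≤ k}:
g(0) = mex{} = 0
g(1) = mex{} = 0
g(2) = mex{0} = 1
g(3) = mex{0} = 1
g(4) = mex{0,1} = 2
g(5) = mex{0,1} = 2
g(6) = mex{0,1,2} = 3
g(7) = mex{1,2} = 0
g(8) = mex{1,2,3} = 0
g(9) = mex{0,2} = 1
g(10) = mex{0,2,3} = 1
g(11) = mex{0,1,3} = 2
So g(11) = 2.
Grundy values for heap C (subtraction set {3, 6}):
k:     0  1  2  3  4  5  6  7  8
g(k):  0  0  0  1  1  1  2  2  2
So g(8) = 2.
Heap D is a plain Nim heap of size 2, so its Grundy value is 2.
By the Sprague-Grundy theorem, the Grundy value of a sum of independent games is the XOR of the component values.
Combined value = 2 XOR 2 XOR 2 XOR 2 = 0.

0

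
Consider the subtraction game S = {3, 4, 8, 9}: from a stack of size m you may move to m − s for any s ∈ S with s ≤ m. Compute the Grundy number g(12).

0

Build the Grundy sequence with g(k) = mex{g(k−s) : s ∈ {3, 4, 8, 9}, s ≤ k}:
k:     0  1  2  3  4  5  6  7  8  9 10 11 12
g(k):  0  0  0  1  1  1  2  0  2  3  1  3  0
So g(12) = 0.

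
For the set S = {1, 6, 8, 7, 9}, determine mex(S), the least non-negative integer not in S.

0 is not in the set, so the mex is 0.

0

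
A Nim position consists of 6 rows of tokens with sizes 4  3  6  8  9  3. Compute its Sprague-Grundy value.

3

Nim-sum: 4 ⊕ 3 ⊕ 6 ⊕ 8 ⊕ 9 ⊕ 3 = 3.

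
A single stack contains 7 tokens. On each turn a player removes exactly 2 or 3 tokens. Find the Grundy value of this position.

1

Compute g(0), g(1), … for moves {2, 3}:
g(0) = mex{} = 0
g(1) = mex{} = 0
g(2) = mex{0} = 1
g(3) = mex{0} = 1
g(4) = mex{0,1} = 2
g(5) = mex{1} = 0
g(6) = mex{1,2} = 0
g(7) = mex{0,2} = 1
So g(7) = 1.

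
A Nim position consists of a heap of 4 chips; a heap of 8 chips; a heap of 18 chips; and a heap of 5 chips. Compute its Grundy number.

27

Bitwise XOR of the heap sizes:
  00100  (4)
  01000  (8)
  10010  (18)
  00101  (5)
  -----
  11011  (27)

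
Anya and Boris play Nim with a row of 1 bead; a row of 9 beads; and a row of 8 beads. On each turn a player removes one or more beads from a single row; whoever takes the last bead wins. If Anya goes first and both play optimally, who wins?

Boris wins

Nim-sum: 1 ^ 9 ^ 8 = 0.
The nim-sum is 0, so this is a P-position: the player to move is in a losing position under optimal play; Anya is about to move from it and so loses — Boris wins.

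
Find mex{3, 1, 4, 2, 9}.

0 is not in the set, so the mex is 0.

0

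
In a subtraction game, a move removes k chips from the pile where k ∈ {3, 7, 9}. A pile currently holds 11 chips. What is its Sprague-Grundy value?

Build the Grundy sequence with g(k) = mex{g(k−s) : s ∈ {3, 7, 9}, s ≤ k}:
g(0) = mex{} = 0
g(1) = mex{} = 0
g(2) = mex{} = 0
g(3) = mex{0} = 1
g(4) = mex{0} = 1
g(5) = mex{0} = 1
g(6) = mex{1} = 0
g(7) = mex{0,1} = 2
g(8) = mex{0,1} = 2
g(9) = mex{0} = 1
g(10) = mex{0,1,2} = 3
g(11) = mex{0,1,2} = 3
So g(11) = 3.

3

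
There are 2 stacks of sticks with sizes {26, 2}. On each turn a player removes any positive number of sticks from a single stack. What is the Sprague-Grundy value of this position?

24

Compute the nim-sum pairwise:
26 XOR 2 = 24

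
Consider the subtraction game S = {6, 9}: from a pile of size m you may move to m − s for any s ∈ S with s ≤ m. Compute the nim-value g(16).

0

Grundy values for subtraction set {6, 9}:
k:     0  1  2  3  4  5  6  7  8  9 10 11 12 13 14 15 16
g(k):  0  0  0  0  0  0  1  1  1  1  1  1  2  2  2  0  0
So g(16) = 0.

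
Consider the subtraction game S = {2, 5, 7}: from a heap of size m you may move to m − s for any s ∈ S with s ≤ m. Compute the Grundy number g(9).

2

Grundy values for subtraction set {2, 5, 7}:
k:     0  1  2  3  4  5  6  7  8  9
g(k):  0  0  1  1  0  2  1  3  2  2
So g(9) = 2.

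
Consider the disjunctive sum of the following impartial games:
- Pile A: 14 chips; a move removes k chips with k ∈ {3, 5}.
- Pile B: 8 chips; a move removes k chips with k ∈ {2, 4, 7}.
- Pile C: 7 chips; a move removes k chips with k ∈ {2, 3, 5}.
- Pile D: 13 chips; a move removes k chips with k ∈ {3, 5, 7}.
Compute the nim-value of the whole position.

For pile A, compute g(0), g(1), … with moves {3, 5}:
g(0) = mex{} = 0
g(1) = mex{} = 0
g(2) = mex{} = 0
g(3) = mex{0} = 1
g(4) = mex{0} = 1
g(5) = mex{0} = 1
g(6) = mex{0,1} = 2
g(7) = mex{0,1} = 2
g(8) = mex{1} = 0
g(9) = mex{1,2} = 0
g(10) = mex{1,2} = 0
g(11) = mex{0,2} = 1
g(12) = mex{0,2} = 1
g(13) = mex{0} = 1
g(14) = mex{0,1} = 2
So g(14) = 2.
For pile B, compute g(0), g(1), … with moves {2, 4, 7}:
g(0) = mex{} = 0
g(1) = mex{} = 0
g(2) = mex{0} = 1
g(3) = mex{0} = 1
g(4) = mex{0,1} = 2
g(5) = mex{0,1} = 2
g(6) = mex{1,2} = 0
g(7) = mex{0,1,2} = 3
g(8) = mex{0,2} = 1
So g(8) = 1.
For pile C, compute g(0), g(1), … with moves {2, 3, 5}:
g(0) = mex{} = 0
g(1) = mex{} = 0
g(2) = mex{0} = 1
g(3) = mex{0} = 1
g(4) = mex{0,1} = 2
g(5) = mex{0,1} = 2
g(6) = mex{0,1,2} = 3
g(7) = mex{1,2} = 0
So g(7) = 0.
Grundy values for pile D (subtraction set {3, 5, 7}):
k:     0  1  2  3  4  5  6  7  8  9 10 11 12 13
g(k):  0  0  0  1  1  1  2  2  2  3  0  0  0  1
So g(13) = 1.
The value of a disjunctive sum is the nim-sum of the parts.
Combined value = 2 XOR 1 XOR 0 XOR 1 = 2.

2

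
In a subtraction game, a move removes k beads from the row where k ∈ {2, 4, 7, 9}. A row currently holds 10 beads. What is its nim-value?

2

Grundy values for subtraction set {2, 4, 7, 9}:
g(0) = mex{} = 0
g(1) = mex{} = 0
g(2) = mex{0} = 1
g(3) = mex{0} = 1
g(4) = mex{0,1} = 2
g(5) = mex{0,1} = 2
g(6) = mex{1,2} = 0
g(7) = mex{0,1,2} = 3
g(8) = mex{0,2} = 1
g(9) = mex{0,1,2,3} = 4
g(10) = mex{0,1} = 2
So g(10) = 2.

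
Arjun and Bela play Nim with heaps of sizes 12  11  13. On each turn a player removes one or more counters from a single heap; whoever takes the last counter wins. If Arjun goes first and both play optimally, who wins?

Arjun wins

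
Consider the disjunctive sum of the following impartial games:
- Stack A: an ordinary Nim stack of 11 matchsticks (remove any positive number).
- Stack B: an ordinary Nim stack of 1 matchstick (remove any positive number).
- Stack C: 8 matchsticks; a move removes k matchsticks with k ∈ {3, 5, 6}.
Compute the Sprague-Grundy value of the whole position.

8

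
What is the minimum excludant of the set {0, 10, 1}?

2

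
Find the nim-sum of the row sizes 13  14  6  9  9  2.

7

Write each in binary and XOR column by column:
  1101  (13)
  1110  (14)
  0110  (6)
  1001  (9)
  1001  (9)
  0010  (2)
  ----
  0111  (7)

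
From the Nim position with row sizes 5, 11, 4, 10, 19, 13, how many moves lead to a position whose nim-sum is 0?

1

Compute the nim-sum pairwise:
5 ^ 11 = 14
14 ^ 4 = 10
10 ^ 10 = 0
0 ^ 19 = 19
19 ^ 13 = 30
The overall nim-sum is X = 30. A row of size p has a winning move iff p XOR X < p (reduce it to p XOR X).
  5: 5 XOR 30 = 27 ≥ 5 — no move.
  11: 11 XOR 30 = 21 ≥ 11 — no move.
  4: 4 XOR 30 = 26 ≥ 4 — no move.
  10: 10 XOR 30 = 20 ≥ 10 — no move.
  19: 19 XOR 30 = 13 < 19 — winning move (to 13).
  13: 13 XOR 30 = 19 ≥ 13 — no move.
That gives 1 winning move.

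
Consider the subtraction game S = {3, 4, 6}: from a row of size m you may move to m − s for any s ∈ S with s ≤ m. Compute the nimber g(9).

Build the Grundy sequence with g(k) = mex{g(k−s) : s ∈ {3, 4, 6}, s ≤ k}:
g(0) = mex{} = 0
g(1) = mex{} = 0
g(2) = mex{} = 0
g(3) = mex{0} = 1
g(4) = mex{0} = 1
g(5) = mex{0} = 1
g(6) = mex{0,1} = 2
g(7) = mex{0,1} = 2
g(8) = mex{0,1} = 2
g(9) = mex{1,2} = 0
So g(9) = 0.

0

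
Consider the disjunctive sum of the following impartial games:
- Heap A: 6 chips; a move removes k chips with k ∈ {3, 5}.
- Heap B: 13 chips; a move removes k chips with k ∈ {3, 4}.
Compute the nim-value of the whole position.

0

For heap A, compute g(0), g(1), … with moves {3, 5}:
g(0) = mex{} = 0
g(1) = mex{} = 0
g(2) = mex{} = 0
g(3) = mex{0} = 1
g(4) = mex{0} = 1
g(5) = mex{0} = 1
g(6) = mex{0,1} = 2
So g(6) = 2.
Build the Grundy sequence for heap B with g(k) = mex{g(k−s) : s ∈ {3, 4}, s ≤ k}:
g(0) = mex{} = 0
g(1) = mex{} = 0
g(2) = mex{} = 0
g(3) = mex{0} = 1
g(4) = mex{0} = 1
g(5) = mex{0} = 1
g(6) = mex{0,1} = 2
g(7) = mex{1} = 0
g(8) = mex{1} = 0
g(9) = mex{1,2} = 0
g(10) = mex{0,2} = 1
g(11) = mex{0} = 1
g(12) = mex{0} = 1
g(13) = mex{0,1} = 2
So g(13) = 2.
By the Sprague-Grundy theorem, the Grundy value of a sum of independent games is the XOR of the component values.
Combined value = 2 ⊕ 2 = 0.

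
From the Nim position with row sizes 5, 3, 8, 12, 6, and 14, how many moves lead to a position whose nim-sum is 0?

3

In binary:
  0101  (5)
  0011  (3)
  1000  (8)
  1100  (12)
  0110  (6)
  1110  (14)
  ----
  1010  (10)
The overall nim-sum is X = 10. A row of size p has a winning move iff p XOR X < p (reduce it to p XOR X).
  5: 5 XOR 10 = 15 ≥ 5 — no move.
  3: 3 XOR 10 = 9 ≥ 3 — no move.
  8: 8 XOR 10 = 2 < 8 — winning move (to 2).
  12: 12 XOR 10 = 6 < 12 — winning move (to 6).
  6: 6 XOR 10 = 12 ≥ 6 — no move.
  14: 14 XOR 10 = 4 < 14 — winning move (to 4).
That gives 3 winning moves.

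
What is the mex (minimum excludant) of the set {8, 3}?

0 is not in the set, so the mex is 0.

0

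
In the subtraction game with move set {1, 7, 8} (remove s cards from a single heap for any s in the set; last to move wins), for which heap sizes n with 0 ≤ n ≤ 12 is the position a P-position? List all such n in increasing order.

0, 2, 4, 6

Compute g(0), g(1), … for moves {1, 7, 8}:
g(0) = mex{} = 0
g(1) = mex{0} = 1
g(2) = mex{1} = 0
g(3) = mex{0} = 1
g(4) = mex{1} = 0
g(5) = mex{0} = 1
g(6) = mex{1} = 0
g(7) = mex{0} = 1
g(8) = mex{0,1} = 2
g(9) = mex{0,1,2} = 3
g(10) = mex{0,1,3} = 2
g(11) = mex{0,1,2} = 3
g(12) = mex{0,1,3} = 2
The P-positions (g = 0) in 0..12 are 0, 2, 4, 6.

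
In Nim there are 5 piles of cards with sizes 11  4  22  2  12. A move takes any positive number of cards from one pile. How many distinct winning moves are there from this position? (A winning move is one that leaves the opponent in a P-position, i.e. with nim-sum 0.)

Compute the nim-sum pairwise:
11 ^ 4 = 15
15 ^ 22 = 25
25 ^ 2 = 27
27 ^ 12 = 23
The overall nim-sum is X = 23. A pile of size p has a winning move iff p XOR X < p (reduce it to p XOR X).
  11: 11 XOR 23 = 28 ≥ 11 — no move.
  4: 4 XOR 23 = 19 ≥ 4 — no move.
  22: 22 XOR 23 = 1 < 22 — winning move (to 1).
  2: 2 XOR 23 = 21 ≥ 2 — no move.
  12: 12 XOR 23 = 27 ≥ 12 — no move.
That gives 1 winning move.

1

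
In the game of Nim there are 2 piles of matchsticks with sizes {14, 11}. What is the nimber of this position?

5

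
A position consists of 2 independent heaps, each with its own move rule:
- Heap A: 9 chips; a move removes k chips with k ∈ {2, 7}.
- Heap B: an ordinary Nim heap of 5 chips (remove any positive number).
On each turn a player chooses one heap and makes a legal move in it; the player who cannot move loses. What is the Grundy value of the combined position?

Grundy values for heap A (subtraction set {2, 7}):
k:     0  1  2  3  4  5  6  7  8  9
g(k):  0  0  1  1  0  0  1  1  2  0
So g(9) = 0.
Heap B is a plain Nim heap of size 5, so its Grundy value is 5.
By the Sprague-Grundy theorem, the Grundy value of a sum of independent games is the XOR of the component values.
Combined value = 0 ⊕ 5 = 5.

5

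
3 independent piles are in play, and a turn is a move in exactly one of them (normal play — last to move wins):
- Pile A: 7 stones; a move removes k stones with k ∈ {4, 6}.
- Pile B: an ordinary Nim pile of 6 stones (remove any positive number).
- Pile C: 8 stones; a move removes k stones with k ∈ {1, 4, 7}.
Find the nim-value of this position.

7

For pile A, compute g(0), g(1), … with moves {4, 6}:
g(0) = mex{} = 0
g(1) = mex{} = 0
g(2) = mex{} = 0
g(3) = mex{} = 0
g(4) = mex{0} = 1
g(5) = mex{0} = 1
g(6) = mex{0} = 1
g(7) = mex{0} = 1
So g(7) = 1.
Pile B is a plain Nim pile of size 6, so its Grundy value is 6.
Build the Grundy sequence for pile C with g(k) = mex{g(k−s) : s ∈ {1, 4, 7}, s ≤ k}:
g(0) = mex{} = 0
g(1) = mex{0} = 1
g(2) = mex{1} = 0
g(3) = mex{0} = 1
g(4) = mex{0,1} = 2
g(5) = mex{1,2} = 0
g(6) = mex{0} = 1
g(7) = mex{0,1} = 2
g(8) = mex{1,2} = 0
So g(8) = 0.
By the Sprague-Grundy theorem, the Grundy value of a sum of independent games is the XOR of the component values.
Combined value = 1 ⊕ 6 ⊕ 0 = 7.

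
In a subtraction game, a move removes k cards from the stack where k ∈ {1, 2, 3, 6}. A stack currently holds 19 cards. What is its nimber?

3

Grundy values for subtraction set {1, 2, 3, 6}:
k:     0  1  2  3  4  5  6  7  8  9 10 11 12 13 14 15 16 17 18 19
g(k):  0  1  2  3  0  1  2  3  0  1  2  3  0  1  2  3  0  1  2  3
So g(19) = 3.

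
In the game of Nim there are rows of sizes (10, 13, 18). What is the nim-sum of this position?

21

Nim-sum: 10 ⊕ 13 ⊕ 18 = 21.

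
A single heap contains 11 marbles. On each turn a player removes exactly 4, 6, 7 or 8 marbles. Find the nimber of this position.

Grundy values for subtraction set {4, 6, 7, 8}:
k:     0  1  2  3  4  5  6  7  8  9 10 11
g(k):  0  0  0  0  1  1  1  1  2  2  2  2
So g(11) = 2.

2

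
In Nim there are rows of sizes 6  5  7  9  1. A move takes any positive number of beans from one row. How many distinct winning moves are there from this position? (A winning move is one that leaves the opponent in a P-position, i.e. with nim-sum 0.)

In binary:
  0110  (6)
  0101  (5)
  0111  (7)
  1001  (9)
  0001  (1)
  ----
  1100  (12)
The overall nim-sum is X = 12. A row of size p has a winning move iff p XOR X < p (reduce it to p XOR X).
  6: 6 XOR 12 = 10 ≥ 6 — no move.
  5: 5 XOR 12 = 9 ≥ 5 — no move.
  7: 7 XOR 12 = 11 ≥ 7 — no move.
  9: 9 XOR 12 = 5 < 9 — winning move (to 5).
  1: 1 XOR 12 = 13 ≥ 1 — no move.
That gives 1 winning move.

1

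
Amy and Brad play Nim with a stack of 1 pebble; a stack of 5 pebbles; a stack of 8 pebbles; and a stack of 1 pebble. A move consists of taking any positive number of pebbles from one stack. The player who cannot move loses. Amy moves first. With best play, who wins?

Compute the nim-sum pairwise:
1 ^ 5 = 4
4 ^ 8 = 12
12 ^ 1 = 13
The nim-sum is 13 ≠ 0, so this is an N-position: the player to move can win; Amy has a winning move.

Amy wins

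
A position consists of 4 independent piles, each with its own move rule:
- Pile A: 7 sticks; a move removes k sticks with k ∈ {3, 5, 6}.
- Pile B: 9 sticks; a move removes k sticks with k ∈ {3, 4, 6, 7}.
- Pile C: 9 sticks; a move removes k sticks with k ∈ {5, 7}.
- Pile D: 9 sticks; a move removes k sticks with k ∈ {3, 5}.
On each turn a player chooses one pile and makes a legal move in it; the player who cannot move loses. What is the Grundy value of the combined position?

0

Grundy values for pile A (subtraction set {3, 5, 6}):
k:     0  1  2  3  4  5  6  7
g(k):  0  0  0  1  1  1  2  2
So g(7) = 2.
For pile B, compute g(0), g(1), … with moves {3, 4, 6, 7}:
k:     0  1  2  3  4  5  6  7  8  9
g(k):  0  0  0  1  1  1  2  2  2  3
So g(9) = 3.
Build the Grundy sequence for pile C with g(k) = mex{g(k−s) : s ∈ {5, 7}, s ≤ k}:
g(0) = mex{} = 0
g(1) = mex{} = 0
g(2) = mex{} = 0
g(3) = mex{} = 0
g(4) = mex{} = 0
g(5) = mex{0} = 1
g(6) = mex{0} = 1
g(7) = mex{0} = 1
g(8) = mex{0} = 1
g(9) = mex{0} = 1
So g(9) = 1.
Grundy values for pile D (subtraction set {3, 5}):
g(0) = mex{} = 0
g(1) = mex{} = 0
g(2) = mex{} = 0
g(3) = mex{0} = 1
g(4) = mex{0} = 1
g(5) = mex{0} = 1
g(6) = mex{0,1} = 2
g(7) = mex{0,1} = 2
g(8) = mex{1} = 0
g(9) = mex{1,2} = 0
So g(9) = 0.
The value of a disjunctive sum is the nim-sum of the parts.
Combined value = 2 XOR 3 XOR 1 XOR 0 = 0.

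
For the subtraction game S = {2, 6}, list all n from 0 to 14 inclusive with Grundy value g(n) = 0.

0, 1, 4, 5, 8, 9, 12, 13

Grundy values for subtraction set {2, 6}:
g(0) = mex{} = 0
g(1) = mex{} = 0
g(2) = mex{0} = 1
g(3) = mex{0} = 1
g(4) = mex{1} = 0
g(5) = mex{1} = 0
g(6) = mex{0} = 1
g(7) = mex{0} = 1
g(8) = mex{1} = 0
g(9) = mex{1} = 0
g(10) = mex{0} = 1
g(11) = mex{0} = 1
g(12) = mex{1} = 0
g(13) = mex{1} = 0
g(14) = mex{0} = 1
The P-positions (g = 0) in 0..14 are 0, 1, 4, 5, 8, 9, 12, 13.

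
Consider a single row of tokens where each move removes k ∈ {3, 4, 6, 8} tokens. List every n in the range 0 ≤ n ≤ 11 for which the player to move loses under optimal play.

0, 1, 2, 11

Compute g(0), g(1), … for moves {3, 4, 6, 8}:
g(0) = mex{} = 0
g(1) = mex{} = 0
g(2) = mex{} = 0
g(3) = mex{0} = 1
g(4) = mex{0} = 1
g(5) = mex{0} = 1
g(6) = mex{0,1} = 2
g(7) = mex{0,1} = 2
g(8) = mex{0,1} = 2
g(9) = mex{0,1,2} = 3
g(10) = mex{0,1,2} = 3
g(11) = mex{1,2} = 0
The P-positions (g = 0) in 0..11 are 0, 1, 2, 11.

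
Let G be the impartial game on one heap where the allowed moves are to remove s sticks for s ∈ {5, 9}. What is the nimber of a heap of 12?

2

Build the Grundy sequence with g(k) = mex{g(k−s) : s ∈ {5, 9}, s ≤ k}:
g(0) = mex{} = 0
g(1) = mex{} = 0
g(2) = mex{} = 0
g(3) = mex{} = 0
g(4) = mex{} = 0
g(5) = mex{0} = 1
g(6) = mex{0} = 1
g(7) = mex{0} = 1
g(8) = mex{0} = 1
g(9) = mex{0} = 1
g(10) = mex{0,1} = 2
g(11) = mex{0,1} = 2
g(12) = mex{0,1} = 2
So g(12) = 2.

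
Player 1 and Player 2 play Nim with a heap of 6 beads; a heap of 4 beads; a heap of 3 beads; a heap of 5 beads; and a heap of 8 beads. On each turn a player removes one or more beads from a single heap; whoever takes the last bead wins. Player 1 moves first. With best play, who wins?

Player 1 wins

Write each in binary and XOR column by column:
  0110  (6)
  0100  (4)
  0011  (3)
  0101  (5)
  1000  (8)
  ----
  1100  (12)
The nim-sum is 12 ≠ 0, so this is an N-position: the player to move can win; Player 1 has a winning move.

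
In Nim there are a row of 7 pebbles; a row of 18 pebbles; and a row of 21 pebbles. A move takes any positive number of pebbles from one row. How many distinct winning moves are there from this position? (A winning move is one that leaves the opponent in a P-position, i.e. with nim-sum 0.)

0

In binary:
  00111  (7)
  10010  (18)
  10101  (21)
  -----
  00000  (0)
The nim-sum is already 0, so every move leaves a nonzero nim-sum — there are no winning moves.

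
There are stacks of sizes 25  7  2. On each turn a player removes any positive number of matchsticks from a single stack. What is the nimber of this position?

28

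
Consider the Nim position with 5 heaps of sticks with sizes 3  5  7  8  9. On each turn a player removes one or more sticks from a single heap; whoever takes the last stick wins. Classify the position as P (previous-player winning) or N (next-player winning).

Nim-sum: 3 XOR 5 XOR 7 XOR 8 XOR 9 = 0.
The nim-sum is 0, so this is a P-position: the player to move is in a losing position under optimal play.

P-position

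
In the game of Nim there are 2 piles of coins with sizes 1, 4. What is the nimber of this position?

Write each in binary and XOR column by column:
  001  (1)
  100  (4)
  ---
  101  (5)

5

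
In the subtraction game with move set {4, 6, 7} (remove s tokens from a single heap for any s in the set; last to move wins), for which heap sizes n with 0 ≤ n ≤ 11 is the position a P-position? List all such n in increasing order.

0, 1, 2, 3, 11

Compute g(0), g(1), … for moves {4, 6, 7}:
g(0) = mex{} = 0
g(1) = mex{} = 0
g(2) = mex{} = 0
g(3) = mex{} = 0
g(4) = mex{0} = 1
g(5) = mex{0} = 1
g(6) = mex{0} = 1
g(7) = mex{0} = 1
g(8) = mex{0,1} = 2
g(9) = mex{0,1} = 2
g(10) = mex{0,1} = 2
g(11) = mex{1} = 0
The P-positions (g = 0) in 0..11 are 0, 1, 2, 3, 11.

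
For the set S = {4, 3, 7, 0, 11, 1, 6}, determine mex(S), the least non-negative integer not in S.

2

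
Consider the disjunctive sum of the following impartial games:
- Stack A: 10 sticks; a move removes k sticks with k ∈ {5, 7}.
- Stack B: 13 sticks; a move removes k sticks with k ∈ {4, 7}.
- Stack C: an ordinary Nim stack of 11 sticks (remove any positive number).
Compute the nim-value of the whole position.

9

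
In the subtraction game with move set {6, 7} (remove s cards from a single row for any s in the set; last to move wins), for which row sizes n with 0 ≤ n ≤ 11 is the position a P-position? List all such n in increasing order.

0, 1, 2, 3, 4, 5

Grundy values for subtraction set {6, 7}:
g(0) = mex{} = 0
g(1) = mex{} = 0
g(2) = mex{} = 0
g(3) = mex{} = 0
g(4) = mex{} = 0
g(5) = mex{} = 0
g(6) = mex{0} = 1
g(7) = mex{0} = 1
g(8) = mex{0} = 1
g(9) = mex{0} = 1
g(10) = mex{0} = 1
g(11) = mex{0} = 1
The P-positions (g = 0) in 0..11 are 0, 1, 2, 3, 4, 5.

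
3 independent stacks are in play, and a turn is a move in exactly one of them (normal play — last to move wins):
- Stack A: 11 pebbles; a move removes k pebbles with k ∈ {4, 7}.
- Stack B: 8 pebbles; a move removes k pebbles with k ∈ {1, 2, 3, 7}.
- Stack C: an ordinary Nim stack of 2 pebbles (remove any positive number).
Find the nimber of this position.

Build the Grundy sequence for stack A with g(k) = mex{g(k−s) : s ∈ {4, 7}, s ≤ k}:
g(0) = mex{} = 0
g(1) = mex{} = 0
g(2) = mex{} = 0
g(3) = mex{} = 0
g(4) = mex{0} = 1
g(5) = mex{0} = 1
g(6) = mex{0} = 1
g(7) = mex{0} = 1
g(8) = mex{0,1} = 2
g(9) = mex{0,1} = 2
g(10) = mex{0,1} = 2
g(11) = mex{1} = 0
So g(11) = 0.
Grundy values for stack B (subtraction set {1, 2, 3, 7}):
k:     0  1  2  3  4  5  6  7  8
g(k):  0  1  2  3  0  1  2  3  0
So g(8) = 0.
Stack C is a plain Nim stack of size 2, so its Grundy value is 2.
By the Sprague-Grundy theorem, the Grundy value of a sum of independent games is the XOR of the component values.
Combined value = 0 ⊕ 0 ⊕ 2 = 2.

2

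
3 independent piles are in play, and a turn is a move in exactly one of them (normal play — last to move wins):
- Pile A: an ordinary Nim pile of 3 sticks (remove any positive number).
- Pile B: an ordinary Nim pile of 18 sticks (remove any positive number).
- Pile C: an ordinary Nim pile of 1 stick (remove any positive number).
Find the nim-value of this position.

Pile A is a plain Nim pile of size 3, so its Grundy value is 3.
Pile B is a plain Nim pile of size 18, so its Grundy value is 18.
Pile C is a plain Nim pile of size 1, so its Grundy value is 1.
The value of a disjunctive sum is the nim-sum of the parts.
Combined value = 3 ⊕ 18 ⊕ 1 = 16.

16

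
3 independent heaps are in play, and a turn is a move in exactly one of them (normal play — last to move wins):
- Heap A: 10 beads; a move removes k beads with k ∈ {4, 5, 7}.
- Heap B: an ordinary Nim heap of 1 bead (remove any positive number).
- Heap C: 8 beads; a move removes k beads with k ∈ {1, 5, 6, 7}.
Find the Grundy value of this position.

Build the Grundy sequence for heap A with g(k) = mex{g(k−s) : s ∈ {4, 5, 7}, s ≤ k}:
g(0) = mex{} = 0
g(1) = mex{} = 0
g(2) = mex{} = 0
g(3) = mex{} = 0
g(4) = mex{0} = 1
g(5) = mex{0} = 1
g(6) = mex{0} = 1
g(7) = mex{0} = 1
g(8) = mex{0,1} = 2
g(9) = mex{0,1} = 2
g(10) = mex{0,1} = 2
So g(10) = 2.
Heap B is a plain Nim heap of size 1, so its Grundy value is 1.
Grundy values for heap C (subtraction set {1, 5, 6, 7}):
g(0) = mex{} = 0
g(1) = mex{0} = 1
g(2) = mex{1} = 0
g(3) = mex{0} = 1
g(4) = mex{1} = 0
g(5) = mex{0} = 1
g(6) = mex{0,1} = 2
g(7) = mex{0,1,2} = 3
g(8) = mex{0,1,3} = 2
So g(8) = 2.
By the Sprague-Grundy theorem, the Grundy value of a sum of independent games is the XOR of the component values.
Combined value = 2 XOR 1 XOR 2 = 1.

1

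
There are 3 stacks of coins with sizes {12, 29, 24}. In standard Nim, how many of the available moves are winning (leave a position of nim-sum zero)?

3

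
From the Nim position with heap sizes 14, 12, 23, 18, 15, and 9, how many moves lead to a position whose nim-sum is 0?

In binary:
  01110  (14)
  01100  (12)
  10111  (23)
  10010  (18)
  01111  (15)
  01001  (9)
  -----
  00001  (1)
The overall nim-sum is X = 1. A heap of size p has a winning move iff p XOR X < p (reduce it to p XOR X).
  14: 14 XOR 1 = 15 ≥ 14 — no move.
  12: 12 XOR 1 = 13 ≥ 12 — no move.
  23: 23 XOR 1 = 22 < 23 — winning move (to 22).
  18: 18 XOR 1 = 19 ≥ 18 — no move.
  15: 15 XOR 1 = 14 < 15 — winning move (to 14).
  9: 9 XOR 1 = 8 < 9 — winning move (to 8).
That gives 3 winning moves.

3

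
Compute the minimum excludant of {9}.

0 is not in the set, so the mex is 0.

0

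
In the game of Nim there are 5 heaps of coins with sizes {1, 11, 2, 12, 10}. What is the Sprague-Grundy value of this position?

Bitwise XOR of the heap sizes:
  0001  (1)
  1011  (11)
  0010  (2)
  1100  (12)
  1010  (10)
  ----
  1110  (14)

14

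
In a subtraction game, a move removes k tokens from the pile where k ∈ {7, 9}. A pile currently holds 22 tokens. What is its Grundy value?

0

Build the Grundy sequence with g(k) = mex{g(k−s) : s ∈ {7, 9}, s ≤ k}:
k:     0  1  2  3  4  5  6  7  8  9 10 11 12 13 14 15 16 17 18 19 20 21 22
g(k):  0  0  0  0  0  0  0  1  1  1  1  1  1  1  2  2  0  0  0  0  0  0  0
So g(22) = 0.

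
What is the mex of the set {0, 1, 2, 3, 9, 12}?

The values 0, 1, 2, 3 are all present; 4 is the first non-negative integer missing from the set.

4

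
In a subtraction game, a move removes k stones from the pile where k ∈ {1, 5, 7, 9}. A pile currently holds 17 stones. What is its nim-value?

1

Compute g(0), g(1), … for moves {1, 5, 7, 9}:
k:     0  1  2  3  4  5  6  7  8  9 10 11 12 13 14 15 16 17
g(k):  0  1  0  1  0  1  0  1  0  1  0  1  0  1  0  1  0  1
So g(17) = 1.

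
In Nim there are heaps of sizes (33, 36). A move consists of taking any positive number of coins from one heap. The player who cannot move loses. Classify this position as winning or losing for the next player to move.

Compute the nim-sum pairwise:
33 ⊕ 36 = 5
The nim-sum is 5 ≠ 0, so this is an N-position: the player to move can win.

Winning position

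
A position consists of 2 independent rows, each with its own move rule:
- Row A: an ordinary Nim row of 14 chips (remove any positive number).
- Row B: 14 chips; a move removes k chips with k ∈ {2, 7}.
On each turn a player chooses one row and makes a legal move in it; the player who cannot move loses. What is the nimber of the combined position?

Row A is a plain Nim row of size 14, so its Grundy value is 14.
Grundy values for row B (subtraction set {2, 7}):
k:     0  1  2  3  4  5  6  7  8  9 10 11 12 13 14
g(k):  0  0  1  1  0  0  1  1  2  0  0  1  1  0  0
So g(14) = 0.
The value of a disjunctive sum is the nim-sum of the parts.
Combined value = 14 ⊕ 0 = 14.

14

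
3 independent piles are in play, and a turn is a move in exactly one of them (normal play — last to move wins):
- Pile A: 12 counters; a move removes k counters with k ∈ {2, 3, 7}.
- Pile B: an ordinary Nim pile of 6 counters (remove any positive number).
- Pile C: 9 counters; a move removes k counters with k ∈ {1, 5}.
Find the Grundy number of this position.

For pile A, compute g(0), g(1), … with moves {2, 3, 7}:
k:     0  1  2  3  4  5  6  7  8  9 10 11 12
g(k):  0  0  1  1  2  0  0  1  1  2  0  0  1
So g(12) = 1.
Pile B is a plain Nim pile of size 6, so its Grundy value is 6.
Build the Grundy sequence for pile C with g(k) = mex{g(k−s) : s ∈ {1, 5}, s ≤ k}:
g(0) = mex{} = 0
g(1) = mex{0} = 1
g(2) = mex{1} = 0
g(3) = mex{0} = 1
g(4) = mex{1} = 0
g(5) = mex{0} = 1
g(6) = mex{1} = 0
g(7) = mex{0} = 1
g(8) = mex{1} = 0
g(9) = mex{0} = 1
So g(9) = 1.
By the Sprague-Grundy theorem, the Grundy value of a sum of independent games is the XOR of the component values.
Combined value = 1 XOR 6 XOR 1 = 6.

6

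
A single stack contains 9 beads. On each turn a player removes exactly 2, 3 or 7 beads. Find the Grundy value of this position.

2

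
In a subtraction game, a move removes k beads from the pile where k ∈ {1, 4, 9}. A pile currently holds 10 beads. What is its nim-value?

Grundy values for subtraction set {1, 4, 9}:
k:     0  1  2  3  4  5  6  7  8  9 10
g(k):  0  1  0  1  2  0  1  0  1  2  0
So g(10) = 0.

0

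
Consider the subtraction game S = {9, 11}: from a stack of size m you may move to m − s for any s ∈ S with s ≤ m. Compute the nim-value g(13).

1

Build the Grundy sequence with g(k) = mex{g(k−s) : s ∈ {9, 11}, s ≤ k}:
g(0) = mex{} = 0
g(1) = mex{} = 0
g(2) = mex{} = 0
g(3) = mex{} = 0
g(4) = mex{} = 0
g(5) = mex{} = 0
g(6) = mex{} = 0
g(7) = mex{} = 0
g(8) = mex{} = 0
g(9) = mex{0} = 1
g(10) = mex{0} = 1
g(11) = mex{0} = 1
g(12) = mex{0} = 1
g(13) = mex{0} = 1
So g(13) = 1.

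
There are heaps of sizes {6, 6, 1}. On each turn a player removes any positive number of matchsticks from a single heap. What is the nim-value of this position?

1

Nim-sum: 6 XOR 6 XOR 1 = 1.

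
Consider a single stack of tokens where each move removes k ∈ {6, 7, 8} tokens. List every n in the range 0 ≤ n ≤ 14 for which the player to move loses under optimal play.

Grundy values for subtraction set {6, 7, 8}:
g(0) = mex{} = 0
g(1) = mex{} = 0
g(2) = mex{} = 0
g(3) = mex{} = 0
g(4) = mex{} = 0
g(5) = mex{} = 0
g(6) = mex{0} = 1
g(7) = mex{0} = 1
g(8) = mex{0} = 1
g(9) = mex{0} = 1
g(10) = mex{0} = 1
g(11) = mex{0} = 1
g(12) = mex{0,1} = 2
g(13) = mex{0,1} = 2
g(14) = mex{1} = 0
The P-positions (g = 0) in 0..14 are 0, 1, 2, 3, 4, 5, 14.

0, 1, 2, 3, 4, 5, 14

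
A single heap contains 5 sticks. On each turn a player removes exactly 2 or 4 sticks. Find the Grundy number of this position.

2

Build the Grundy sequence with g(k) = mex{g(k−s) : s ∈ {2, 4}, s ≤ k}:
k:     0  1  2  3  4  5
g(k):  0  0  1  1  2  2
So g(5) = 2.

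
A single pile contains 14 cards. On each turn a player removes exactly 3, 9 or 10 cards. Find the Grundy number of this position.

0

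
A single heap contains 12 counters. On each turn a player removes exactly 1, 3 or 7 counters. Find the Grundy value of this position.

0

Build the Grundy sequence with g(k) = mex{g(k−s) : s ∈ {1, 3, 7}, s ≤ k}:
k:     0  1  2  3  4  5  6  7  8  9 10 11 12
g(k):  0  1  0  1  0  1  0  1  0  1  0  1  0
So g(12) = 0.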